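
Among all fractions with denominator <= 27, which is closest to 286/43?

Expand x = 286/43 as a continued fraction with the Euclidean algorithm:
  286 = 6*43 + 28, so a_0 = 6.
  43 = 1*28 + 15, so a_1 = 1.
  28 = 1*15 + 13, so a_2 = 1.
  15 = 1*13 + 2, so a_3 = 1.
  13 = 6*2 + 1, so a_4 = 6.
  2 = 2*1 + 0, so a_5 = 2.
so x = [6; 1, 1, 1, 6, 2].
Convergents (p_i = a_i*p_{i-1} + p_{i-2}, q_i = a_i*q_{i-1} + q_{i-2} with p_{-2}=0, p_{-1}=1, q_{-2}=1, q_{-1}=0), until the denominator exceeds 27:
  i=0: a_0=6, p_0 = 6*1 + 0 = 6, q_0 = 6*0 + 1 = 1.
  i=1: a_1=1, p_1 = 1*6 + 1 = 7, q_1 = 1*1 + 0 = 1.
  i=2: a_2=1, p_2 = 1*7 + 6 = 13, q_2 = 1*1 + 1 = 2.
  i=3: a_3=1, p_3 = 1*13 + 7 = 20, q_3 = 1*2 + 1 = 3.
  i=4: a_4=6, p_4 = 6*20 + 13 = 133, q_4 = 6*3 + 2 = 20.
  i=5: a_5=2, p_5 = 2*133 + 20 = 286, q_5 = 2*20 + 3 = 43.
q_5 = 43 > 27, so the last convergent with denominator <= 27 is p_4/q_4 = 133/20.
The closest fraction with denominator <= 27 is either p_4/q_4 or the intermediate fraction (k*p_4 + p_3)/(k*q_4 + q_3) with the largest k >= 1 whose denominator stays <= 27; these approach x as k grows, and every other convergent or intermediate fraction in range is farther away.
Largest k: floor((27 - q_3)/q_4) = floor((27 - 3)/20) = 1.
That gives (1*133 + 20)/(1*20 + 3) = 153/23.
Compare the errors: |x - 133/20| = |286*20 - 133*43|/(43*20) = 1/860, and |x - 153/23| = |286*23 - 153*43|/(43*23) = 1/989.
Cross-multiplying, 1*860 = 860 < 989 = 1*989, so 1/989 is smaller: the intermediate fraction 153/23 is closer to x than 133/20.

153/23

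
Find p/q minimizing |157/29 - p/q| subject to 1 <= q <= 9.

Expand x = 157/29 as a continued fraction with the Euclidean algorithm:
  157 = 5*29 + 12, so a_0 = 5.
  29 = 2*12 + 5, so a_1 = 2.
  12 = 2*5 + 2, so a_2 = 2.
  5 = 2*2 + 1, so a_3 = 2.
  2 = 2*1 + 0, so a_4 = 2.
so x = [5; 2, 2, 2, 2].
Convergents (p_i = a_i*p_{i-1} + p_{i-2}, q_i = a_i*q_{i-1} + q_{i-2} with p_{-2}=0, p_{-1}=1, q_{-2}=1, q_{-1}=0), until the denominator exceeds 9:
  i=0: a_0=5, p_0 = 5*1 + 0 = 5, q_0 = 5*0 + 1 = 1.
  i=1: a_1=2, p_1 = 2*5 + 1 = 11, q_1 = 2*1 + 0 = 2.
  i=2: a_2=2, p_2 = 2*11 + 5 = 27, q_2 = 2*2 + 1 = 5.
  i=3: a_3=2, p_3 = 2*27 + 11 = 65, q_3 = 2*5 + 2 = 12.
q_3 = 12 > 9, so the last convergent with denominator <= 9 is p_2/q_2 = 27/5.
The closest fraction with denominator <= 9 is either p_2/q_2 or the intermediate fraction (k*p_2 + p_1)/(k*q_2 + q_1) with the largest k >= 1 whose denominator stays <= 9; these approach x as k grows, and every other convergent or intermediate fraction in range is farther away.
Largest k: floor((9 - q_1)/q_2) = floor((9 - 2)/5) = 1.
That gives (1*27 + 11)/(1*5 + 2) = 38/7.
Compare the errors: |x - 27/5| = |157*5 - 27*29|/(29*5) = 2/145, and |x - 38/7| = |157*7 - 38*29|/(29*7) = 3/203.
Cross-multiplying, 2*203 = 406 < 435 = 3*145, so 2/145 is smaller: the convergent 27/5 is closer to x than 38/7.

27/5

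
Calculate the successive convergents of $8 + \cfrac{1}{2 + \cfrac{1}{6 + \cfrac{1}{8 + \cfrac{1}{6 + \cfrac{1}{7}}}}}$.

Using the convergent recurrence p_i = a_i*p_{i-1} + p_{i-2}, q_i = a_i*q_{i-1} + q_{i-2} with p_{-2}=0, p_{-1}=1, q_{-2}=1, q_{-1}=0:
  i=0: a_0=8, p_0 = 8*1 + 0 = 8, q_0 = 8*0 + 1 = 1.
  i=1: a_1=2, p_1 = 2*8 + 1 = 17, q_1 = 2*1 + 0 = 2.
  i=2: a_2=6, p_2 = 6*17 + 8 = 110, q_2 = 6*2 + 1 = 13.
  i=3: a_3=8, p_3 = 8*110 + 17 = 897, q_3 = 8*13 + 2 = 106.
  i=4: a_4=6, p_4 = 6*897 + 110 = 5492, q_4 = 6*106 + 13 = 649.
  i=5: a_5=7, p_5 = 7*5492 + 897 = 39341, q_5 = 7*649 + 106 = 4649.

8/1, 17/2, 110/13, 897/106, 5492/649, 39341/4649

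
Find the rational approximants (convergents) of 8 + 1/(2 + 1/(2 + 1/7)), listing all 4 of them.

8/1, 17/2, 42/5, 311/37

Using the convergent recurrence p_i = a_i*p_{i-1} + p_{i-2}, q_i = a_i*q_{i-1} + q_{i-2} with p_{-2}=0, p_{-1}=1, q_{-2}=1, q_{-1}=0:
  i=0: a_0=8, p_0 = 8*1 + 0 = 8, q_0 = 8*0 + 1 = 1.
  i=1: a_1=2, p_1 = 2*8 + 1 = 17, q_1 = 2*1 + 0 = 2.
  i=2: a_2=2, p_2 = 2*17 + 8 = 42, q_2 = 2*2 + 1 = 5.
  i=3: a_3=7, p_3 = 7*42 + 17 = 311, q_3 = 7*5 + 2 = 37.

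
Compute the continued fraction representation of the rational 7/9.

[0; 1, 3, 2]

Run the Euclidean algorithm on 7 and 9; the successive quotients are the partial quotients a_0, a_1, ... (each step inverts the fractional part left over by the previous one):
  7 = 0*9 + 7, so a_0 = 0.
  9 = 1*7 + 2, so a_1 = 1.
  7 = 3*2 + 1, so a_2 = 3.
  2 = 2*1 + 0, so a_3 = 2.
The remainder reaches 0 after 4 divisions, so the expansion has 4 partial quotients, read off in order.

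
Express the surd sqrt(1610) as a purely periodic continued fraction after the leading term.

Write x_i = (sqrt(1610) + m_i)/d_i with (m_0, d_0) = (0, 1). a_0 = floor(sqrt(1610)) = 40, since 40^2 = 1600 <= 1610 < 1681 = 41^2.
Iterate m_{i+1} = d_i*a_i - m_i, d_{i+1} = (1610 - m_{i+1}^2)/d_i, a_{i+1} = floor((a_0 + m_{i+1})/d_{i+1}):
  m_1 = 1*40 - 0 = 40, d_1 = (1610 - 40^2)/1 = 10/1 = 10, a_1 = floor((40 + 40)/10) = 8.
  m_2 = 10*8 - 40 = 40, d_2 = (1610 - 40^2)/10 = 10/10 = 1, a_2 = floor((40 + 40)/1) = 80.
  m_3 = 1*80 - 40 = 40, d_3 = (1610 - 40^2)/1 = 10/1 = 10: (m_3, d_3) = (m_1, d_1) = (40, 10), so from here the quotients repeat a_1, a_2; the period length is 2.
Hence the expansion of sqrt(1610) is a_0 = 40 followed by the repeating block 8, 80 (period 2).

[40; (8, 80)]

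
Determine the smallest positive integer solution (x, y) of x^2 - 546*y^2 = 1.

(x, y) = (701, 30)

First expand sqrt(546) as a continued fraction. With x_i = (sqrt(546) + m_i)/d_i and (m_0, d_0) = (0, 1): a_0 = floor(sqrt(546)) = 23, since 23^2 = 529 <= 546 < 576 = 24^2.
Iterate m_{i+1} = d_i*a_i - m_i, d_{i+1} = (546 - m_{i+1}^2)/d_i, a_{i+1} = floor((a_0 + m_{i+1})/d_{i+1}):
  m_1 = 1*23 - 0 = 23, d_1 = (546 - 23^2)/1 = 17/1 = 17, a_1 = floor((23 + 23)/17) = 2.
  m_2 = 17*2 - 23 = 11, d_2 = (546 - 11^2)/17 = 425/17 = 25, a_2 = floor((23 + 11)/25) = 1.
  m_3 = 25*1 - 11 = 14, d_3 = (546 - 14^2)/25 = 350/25 = 14, a_3 = floor((23 + 14)/14) = 2.
  m_4 = 14*2 - 14 = 14, d_4 = (546 - 14^2)/14 = 350/14 = 25, a_4 = floor((23 + 14)/25) = 1.
  m_5 = 25*1 - 14 = 11, d_5 = (546 - 11^2)/25 = 425/25 = 17, a_5 = floor((23 + 11)/17) = 2.
  m_6 = 17*2 - 11 = 23, d_6 = (546 - 23^2)/17 = 17/17 = 1, a_6 = floor((23 + 23)/1) = 46.
  m_7 = 1*46 - 23 = 23, d_7 = (546 - 23^2)/1 = 17/1 = 17: (m_7, d_7) = (m_1, d_1) = (23, 17), so from here the quotients repeat a_1, ..., a_6; the period length is 6.
So sqrt(546) = [23; (2, 1, 2, 1, 2, 46)] with period length k = 6.
k is even, so the fundamental solution of x^2 - 546y^2 = 1 is (p_{k-1}, q_{k-1}) = (p_5, q_5); compute convergents through index 5.
Convergents (p_i = a_i*p_{i-1} + p_{i-2}, q_i = a_i*q_{i-1} + q_{i-2} with p_{-2}=0, p_{-1}=1, q_{-2}=1, q_{-1}=0):
  i=0: a_0=23, p_0 = 23*1 + 0 = 23, q_0 = 23*0 + 1 = 1.
  i=1: a_1=2, p_1 = 2*23 + 1 = 47, q_1 = 2*1 + 0 = 2.
  i=2: a_2=1, p_2 = 1*47 + 23 = 70, q_2 = 1*2 + 1 = 3.
  i=3: a_3=2, p_3 = 2*70 + 47 = 187, q_3 = 2*3 + 2 = 8.
  i=4: a_4=1, p_4 = 1*187 + 70 = 257, q_4 = 1*8 + 3 = 11.
  i=5: a_5=2, p_5 = 2*257 + 187 = 701, q_5 = 2*11 + 8 = 30.
Check: 701^2 - 546*30^2 = 491401 - 491400 = 1, so (x, y) = (701, 30) solves the equation, and by the theorem it is the least positive solution.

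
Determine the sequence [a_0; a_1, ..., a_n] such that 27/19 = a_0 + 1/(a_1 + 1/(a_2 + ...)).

[1; 2, 2, 1, 2]

Run the Euclidean algorithm on 27 and 19; the successive quotients are the partial quotients a_0, a_1, ... (each step inverts the fractional part left over by the previous one):
  27 = 1*19 + 8, so a_0 = 1.
  19 = 2*8 + 3, so a_1 = 2.
  8 = 2*3 + 2, so a_2 = 2.
  3 = 1*2 + 1, so a_3 = 1.
  2 = 2*1 + 0, so a_4 = 2.
The remainder reaches 0 after 5 divisions, so the expansion has 5 partial quotients, read off in order.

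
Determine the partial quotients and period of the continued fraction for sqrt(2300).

Write x_i = (sqrt(2300) + m_i)/d_i with (m_0, d_0) = (0, 1). a_0 = floor(sqrt(2300)) = 47, since 47^2 = 2209 <= 2300 < 2304 = 48^2.
Iterate m_{i+1} = d_i*a_i - m_i, d_{i+1} = (2300 - m_{i+1}^2)/d_i, a_{i+1} = floor((a_0 + m_{i+1})/d_{i+1}):
  m_1 = 1*47 - 0 = 47, d_1 = (2300 - 47^2)/1 = 91/1 = 91, a_1 = floor((47 + 47)/91) = 1.
  m_2 = 91*1 - 47 = 44, d_2 = (2300 - 44^2)/91 = 364/91 = 4, a_2 = floor((47 + 44)/4) = 22.
  m_3 = 4*22 - 44 = 44, d_3 = (2300 - 44^2)/4 = 364/4 = 91, a_3 = floor((47 + 44)/91) = 1.
  m_4 = 91*1 - 44 = 47, d_4 = (2300 - 47^2)/91 = 91/91 = 1, a_4 = floor((47 + 47)/1) = 94.
  m_5 = 1*94 - 47 = 47, d_5 = (2300 - 47^2)/1 = 91/1 = 91: (m_5, d_5) = (m_1, d_1) = (47, 91), so from here the quotients repeat a_1, ..., a_4; the period length is 4.
Hence the expansion of sqrt(2300) is a_0 = 47 followed by the repeating block 1, 22, 1, 94 (period 4).

[47; (1, 22, 1, 94)]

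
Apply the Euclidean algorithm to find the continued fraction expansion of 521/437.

[1; 5, 4, 1, 16]

Run the Euclidean algorithm on 521 and 437; the successive quotients are the partial quotients a_0, a_1, ... (each step inverts the fractional part left over by the previous one):
  521 = 1*437 + 84, so a_0 = 1.
  437 = 5*84 + 17, so a_1 = 5.
  84 = 4*17 + 16, so a_2 = 4.
  17 = 1*16 + 1, so a_3 = 1.
  16 = 16*1 + 0, so a_4 = 16.
The remainder reaches 0 after 5 divisions, so the expansion has 5 partial quotients, read off in order.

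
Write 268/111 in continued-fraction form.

[2; 2, 2, 2, 2, 1, 2]

Run the Euclidean algorithm on 268 and 111; the successive quotients are the partial quotients a_0, a_1, ... (each step inverts the fractional part left over by the previous one):
  268 = 2*111 + 46, so a_0 = 2.
  111 = 2*46 + 19, so a_1 = 2.
  46 = 2*19 + 8, so a_2 = 2.
  19 = 2*8 + 3, so a_3 = 2.
  8 = 2*3 + 2, so a_4 = 2.
  3 = 1*2 + 1, so a_5 = 1.
  2 = 2*1 + 0, so a_6 = 2.
The remainder reaches 0 after 7 divisions, so the expansion has 7 partial quotients, read off in order.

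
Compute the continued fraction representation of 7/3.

Run the Euclidean algorithm on 7 and 3; the successive quotients are the partial quotients a_0, a_1, ... (each step inverts the fractional part left over by the previous one):
  7 = 2*3 + 1, so a_0 = 2.
  3 = 3*1 + 0, so a_1 = 3.
The remainder reaches 0 after 2 divisions, so the expansion has 2 partial quotients, read off in order.

[2; 3]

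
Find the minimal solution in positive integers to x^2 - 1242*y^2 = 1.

(x, y) = (415151, 11780)

First expand sqrt(1242) as a continued fraction. With x_i = (sqrt(1242) + m_i)/d_i and (m_0, d_0) = (0, 1): a_0 = floor(sqrt(1242)) = 35, since 35^2 = 1225 <= 1242 < 1296 = 36^2.
Iterate m_{i+1} = d_i*a_i - m_i, d_{i+1} = (1242 - m_{i+1}^2)/d_i, a_{i+1} = floor((a_0 + m_{i+1})/d_{i+1}):
  m_1 = 1*35 - 0 = 35, d_1 = (1242 - 35^2)/1 = 17/1 = 17, a_1 = floor((35 + 35)/17) = 4.
  m_2 = 17*4 - 35 = 33, d_2 = (1242 - 33^2)/17 = 153/17 = 9, a_2 = floor((35 + 33)/9) = 7.
  m_3 = 9*7 - 33 = 30, d_3 = (1242 - 30^2)/9 = 342/9 = 38, a_3 = floor((35 + 30)/38) = 1.
  m_4 = 38*1 - 30 = 8, d_4 = (1242 - 8^2)/38 = 1178/38 = 31, a_4 = floor((35 + 8)/31) = 1.
  m_5 = 31*1 - 8 = 23, d_5 = (1242 - 23^2)/31 = 713/31 = 23, a_5 = floor((35 + 23)/23) = 2.
  m_6 = 23*2 - 23 = 23, d_6 = (1242 - 23^2)/23 = 713/23 = 31, a_6 = floor((35 + 23)/31) = 1.
  m_7 = 31*1 - 23 = 8, d_7 = (1242 - 8^2)/31 = 1178/31 = 38, a_7 = floor((35 + 8)/38) = 1.
  m_8 = 38*1 - 8 = 30, d_8 = (1242 - 30^2)/38 = 342/38 = 9, a_8 = floor((35 + 30)/9) = 7.
  m_9 = 9*7 - 30 = 33, d_9 = (1242 - 33^2)/9 = 153/9 = 17, a_9 = floor((35 + 33)/17) = 4.
  m_10 = 17*4 - 33 = 35, d_10 = (1242 - 35^2)/17 = 17/17 = 1, a_10 = floor((35 + 35)/1) = 70.
  m_11 = 1*70 - 35 = 35, d_11 = (1242 - 35^2)/1 = 17/1 = 17: (m_11, d_11) = (m_1, d_1) = (35, 17), so from here the quotients repeat a_1, ..., a_10; the period length is 10.
So sqrt(1242) = [35; (4, 7, 1, 1, 2, 1, 1, 7, 4, 70)] with period length k = 10.
k is even, so the fundamental solution of x^2 - 1242y^2 = 1 is (p_{k-1}, q_{k-1}) = (p_9, q_9); compute convergents through index 9.
Convergents (p_i = a_i*p_{i-1} + p_{i-2}, q_i = a_i*q_{i-1} + q_{i-2} with p_{-2}=0, p_{-1}=1, q_{-2}=1, q_{-1}=0):
  i=0: a_0=35, p_0 = 35*1 + 0 = 35, q_0 = 35*0 + 1 = 1.
  i=1: a_1=4, p_1 = 4*35 + 1 = 141, q_1 = 4*1 + 0 = 4.
  i=2: a_2=7, p_2 = 7*141 + 35 = 1022, q_2 = 7*4 + 1 = 29.
  i=3: a_3=1, p_3 = 1*1022 + 141 = 1163, q_3 = 1*29 + 4 = 33.
  i=4: a_4=1, p_4 = 1*1163 + 1022 = 2185, q_4 = 1*33 + 29 = 62.
  i=5: a_5=2, p_5 = 2*2185 + 1163 = 5533, q_5 = 2*62 + 33 = 157.
  i=6: a_6=1, p_6 = 1*5533 + 2185 = 7718, q_6 = 1*157 + 62 = 219.
  i=7: a_7=1, p_7 = 1*7718 + 5533 = 13251, q_7 = 1*219 + 157 = 376.
  i=8: a_8=7, p_8 = 7*13251 + 7718 = 100475, q_8 = 7*376 + 219 = 2851.
  i=9: a_9=4, p_9 = 4*100475 + 13251 = 415151, q_9 = 4*2851 + 376 = 11780.
Check: 415151^2 - 1242*11780^2 = 172350352801 - 172350352800 = 1, so (x, y) = (415151, 11780) solves the equation, and by the theorem it is the least positive solution.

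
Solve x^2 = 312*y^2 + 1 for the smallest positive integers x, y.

First expand sqrt(312) as a continued fraction. With x_i = (sqrt(312) + m_i)/d_i and (m_0, d_0) = (0, 1): a_0 = floor(sqrt(312)) = 17, since 17^2 = 289 <= 312 < 324 = 18^2.
Iterate m_{i+1} = d_i*a_i - m_i, d_{i+1} = (312 - m_{i+1}^2)/d_i, a_{i+1} = floor((a_0 + m_{i+1})/d_{i+1}):
  m_1 = 1*17 - 0 = 17, d_1 = (312 - 17^2)/1 = 23/1 = 23, a_1 = floor((17 + 17)/23) = 1.
  m_2 = 23*1 - 17 = 6, d_2 = (312 - 6^2)/23 = 276/23 = 12, a_2 = floor((17 + 6)/12) = 1.
  m_3 = 12*1 - 6 = 6, d_3 = (312 - 6^2)/12 = 276/12 = 23, a_3 = floor((17 + 6)/23) = 1.
  m_4 = 23*1 - 6 = 17, d_4 = (312 - 17^2)/23 = 23/23 = 1, a_4 = floor((17 + 17)/1) = 34.
  m_5 = 1*34 - 17 = 17, d_5 = (312 - 17^2)/1 = 23/1 = 23: (m_5, d_5) = (m_1, d_1) = (17, 23), so from here the quotients repeat a_1, ..., a_4; the period length is 4.
So sqrt(312) = [17; (1, 1, 1, 34)] with period length k = 4.
k is even, so the fundamental solution of x^2 - 312y^2 = 1 is (p_{k-1}, q_{k-1}) = (p_3, q_3); compute convergents through index 3.
Convergents (p_i = a_i*p_{i-1} + p_{i-2}, q_i = a_i*q_{i-1} + q_{i-2} with p_{-2}=0, p_{-1}=1, q_{-2}=1, q_{-1}=0):
  i=0: a_0=17, p_0 = 17*1 + 0 = 17, q_0 = 17*0 + 1 = 1.
  i=1: a_1=1, p_1 = 1*17 + 1 = 18, q_1 = 1*1 + 0 = 1.
  i=2: a_2=1, p_2 = 1*18 + 17 = 35, q_2 = 1*1 + 1 = 2.
  i=3: a_3=1, p_3 = 1*35 + 18 = 53, q_3 = 1*2 + 1 = 3.
Check: 53^2 - 312*3^2 = 2809 - 2808 = 1, so (x, y) = (53, 3) solves the equation, and by the theorem it is the least positive solution.

(x, y) = (53, 3)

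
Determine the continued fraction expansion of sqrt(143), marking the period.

Write x_i = (sqrt(143) + m_i)/d_i with (m_0, d_0) = (0, 1). a_0 = floor(sqrt(143)) = 11, since 11^2 = 121 <= 143 < 144 = 12^2.
Iterate m_{i+1} = d_i*a_i - m_i, d_{i+1} = (143 - m_{i+1}^2)/d_i, a_{i+1} = floor((a_0 + m_{i+1})/d_{i+1}):
  m_1 = 1*11 - 0 = 11, d_1 = (143 - 11^2)/1 = 22/1 = 22, a_1 = floor((11 + 11)/22) = 1.
  m_2 = 22*1 - 11 = 11, d_2 = (143 - 11^2)/22 = 22/22 = 1, a_2 = floor((11 + 11)/1) = 22.
  m_3 = 1*22 - 11 = 11, d_3 = (143 - 11^2)/1 = 22/1 = 22: (m_3, d_3) = (m_1, d_1) = (11, 22), so from here the quotients repeat a_1, a_2; the period length is 2.
Hence the expansion of sqrt(143) is a_0 = 11 followed by the repeating block 1, 22 (period 2).

[11; (1, 22)]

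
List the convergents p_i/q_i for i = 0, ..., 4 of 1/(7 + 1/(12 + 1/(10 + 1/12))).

0/1, 1/7, 12/85, 121/857, 1464/10369

Using the convergent recurrence p_i = a_i*p_{i-1} + p_{i-2}, q_i = a_i*q_{i-1} + q_{i-2} with p_{-2}=0, p_{-1}=1, q_{-2}=1, q_{-1}=0:
  i=0: a_0=0, p_0 = 0*1 + 0 = 0, q_0 = 0*0 + 1 = 1.
  i=1: a_1=7, p_1 = 7*0 + 1 = 1, q_1 = 7*1 + 0 = 7.
  i=2: a_2=12, p_2 = 12*1 + 0 = 12, q_2 = 12*7 + 1 = 85.
  i=3: a_3=10, p_3 = 10*12 + 1 = 121, q_3 = 10*85 + 7 = 857.
  i=4: a_4=12, p_4 = 12*121 + 12 = 1464, q_4 = 12*857 + 85 = 10369.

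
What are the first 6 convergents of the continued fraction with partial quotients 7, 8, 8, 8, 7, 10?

7/1, 57/8, 463/65, 3761/528, 26790/3761, 271661/38138

Using the convergent recurrence p_i = a_i*p_{i-1} + p_{i-2}, q_i = a_i*q_{i-1} + q_{i-2} with p_{-2}=0, p_{-1}=1, q_{-2}=1, q_{-1}=0:
  i=0: a_0=7, p_0 = 7*1 + 0 = 7, q_0 = 7*0 + 1 = 1.
  i=1: a_1=8, p_1 = 8*7 + 1 = 57, q_1 = 8*1 + 0 = 8.
  i=2: a_2=8, p_2 = 8*57 + 7 = 463, q_2 = 8*8 + 1 = 65.
  i=3: a_3=8, p_3 = 8*463 + 57 = 3761, q_3 = 8*65 + 8 = 528.
  i=4: a_4=7, p_4 = 7*3761 + 463 = 26790, q_4 = 7*528 + 65 = 3761.
  i=5: a_5=10, p_5 = 10*26790 + 3761 = 271661, q_5 = 10*3761 + 528 = 38138.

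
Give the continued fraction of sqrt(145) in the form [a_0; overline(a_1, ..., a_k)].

Write x_i = (sqrt(145) + m_i)/d_i with (m_0, d_0) = (0, 1). a_0 = floor(sqrt(145)) = 12, since 12^2 = 144 <= 145 < 169 = 13^2.
Iterate m_{i+1} = d_i*a_i - m_i, d_{i+1} = (145 - m_{i+1}^2)/d_i, a_{i+1} = floor((a_0 + m_{i+1})/d_{i+1}):
  m_1 = 1*12 - 0 = 12, d_1 = (145 - 12^2)/1 = 1/1 = 1, a_1 = floor((12 + 12)/1) = 24.
  m_2 = 1*24 - 12 = 12, d_2 = (145 - 12^2)/1 = 1/1 = 1: (m_2, d_2) = (m_1, d_1) = (12, 1), so from here the quotient a_1 repeats; the period length is 1.
Hence the expansion of sqrt(145) is a_0 = 12 followed by the repeating block 24 (period 1).

[12; overline(24)]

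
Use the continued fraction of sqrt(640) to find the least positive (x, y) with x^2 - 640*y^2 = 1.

First expand sqrt(640) as a continued fraction. With x_i = (sqrt(640) + m_i)/d_i and (m_0, d_0) = (0, 1): a_0 = floor(sqrt(640)) = 25, since 25^2 = 625 <= 640 < 676 = 26^2.
Iterate m_{i+1} = d_i*a_i - m_i, d_{i+1} = (640 - m_{i+1}^2)/d_i, a_{i+1} = floor((a_0 + m_{i+1})/d_{i+1}):
  m_1 = 1*25 - 0 = 25, d_1 = (640 - 25^2)/1 = 15/1 = 15, a_1 = floor((25 + 25)/15) = 3.
  m_2 = 15*3 - 25 = 20, d_2 = (640 - 20^2)/15 = 240/15 = 16, a_2 = floor((25 + 20)/16) = 2.
  m_3 = 16*2 - 20 = 12, d_3 = (640 - 12^2)/16 = 496/16 = 31, a_3 = floor((25 + 12)/31) = 1.
  m_4 = 31*1 - 12 = 19, d_4 = (640 - 19^2)/31 = 279/31 = 9, a_4 = floor((25 + 19)/9) = 4.
  m_5 = 9*4 - 19 = 17, d_5 = (640 - 17^2)/9 = 351/9 = 39, a_5 = floor((25 + 17)/39) = 1.
  m_6 = 39*1 - 17 = 22, d_6 = (640 - 22^2)/39 = 156/39 = 4, a_6 = floor((25 + 22)/4) = 11.
  m_7 = 4*11 - 22 = 22, d_7 = (640 - 22^2)/4 = 156/4 = 39, a_7 = floor((25 + 22)/39) = 1.
  m_8 = 39*1 - 22 = 17, d_8 = (640 - 17^2)/39 = 351/39 = 9, a_8 = floor((25 + 17)/9) = 4.
  m_9 = 9*4 - 17 = 19, d_9 = (640 - 19^2)/9 = 279/9 = 31, a_9 = floor((25 + 19)/31) = 1.
  m_10 = 31*1 - 19 = 12, d_10 = (640 - 12^2)/31 = 496/31 = 16, a_10 = floor((25 + 12)/16) = 2.
  m_11 = 16*2 - 12 = 20, d_11 = (640 - 20^2)/16 = 240/16 = 15, a_11 = floor((25 + 20)/15) = 3.
  m_12 = 15*3 - 20 = 25, d_12 = (640 - 25^2)/15 = 15/15 = 1, a_12 = floor((25 + 25)/1) = 50.
  m_13 = 1*50 - 25 = 25, d_13 = (640 - 25^2)/1 = 15/1 = 15: (m_13, d_13) = (m_1, d_1) = (25, 15), so from here the quotients repeat a_1, ..., a_12; the period length is 12.
So sqrt(640) = [25; (3, 2, 1, 4, 1, 11, 1, 4, 1, 2, 3, 50)] with period length k = 12.
k is even, so the fundamental solution of x^2 - 640y^2 = 1 is (p_{k-1}, q_{k-1}) = (p_11, q_11); compute convergents through index 11.
Convergents (p_i = a_i*p_{i-1} + p_{i-2}, q_i = a_i*q_{i-1} + q_{i-2} with p_{-2}=0, p_{-1}=1, q_{-2}=1, q_{-1}=0):
  i=0: a_0=25, p_0 = 25*1 + 0 = 25, q_0 = 25*0 + 1 = 1.
  i=1: a_1=3, p_1 = 3*25 + 1 = 76, q_1 = 3*1 + 0 = 3.
  i=2: a_2=2, p_2 = 2*76 + 25 = 177, q_2 = 2*3 + 1 = 7.
  i=3: a_3=1, p_3 = 1*177 + 76 = 253, q_3 = 1*7 + 3 = 10.
  i=4: a_4=4, p_4 = 4*253 + 177 = 1189, q_4 = 4*10 + 7 = 47.
  i=5: a_5=1, p_5 = 1*1189 + 253 = 1442, q_5 = 1*47 + 10 = 57.
  i=6: a_6=11, p_6 = 11*1442 + 1189 = 17051, q_6 = 11*57 + 47 = 674.
  i=7: a_7=1, p_7 = 1*17051 + 1442 = 18493, q_7 = 1*674 + 57 = 731.
  i=8: a_8=4, p_8 = 4*18493 + 17051 = 91023, q_8 = 4*731 + 674 = 3598.
  i=9: a_9=1, p_9 = 1*91023 + 18493 = 109516, q_9 = 1*3598 + 731 = 4329.
  i=10: a_10=2, p_10 = 2*109516 + 91023 = 310055, q_10 = 2*4329 + 3598 = 12256.
  i=11: a_11=3, p_11 = 3*310055 + 109516 = 1039681, q_11 = 3*12256 + 4329 = 41097.
Check: 1039681^2 - 640*41097^2 = 1080936581761 - 1080936581760 = 1, so (x, y) = (1039681, 41097) solves the equation, and by the theorem it is the least positive solution.

(x, y) = (1039681, 41097)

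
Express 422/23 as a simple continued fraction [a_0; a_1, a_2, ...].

Run the Euclidean algorithm on 422 and 23; the successive quotients are the partial quotients a_0, a_1, ... (each step inverts the fractional part left over by the previous one):
  422 = 18*23 + 8, so a_0 = 18.
  23 = 2*8 + 7, so a_1 = 2.
  8 = 1*7 + 1, so a_2 = 1.
  7 = 7*1 + 0, so a_3 = 7.
The remainder reaches 0 after 4 divisions, so the expansion has 4 partial quotients, read off in order.

[18; 2, 1, 7]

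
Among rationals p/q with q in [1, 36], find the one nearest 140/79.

Expand x = 140/79 as a continued fraction with the Euclidean algorithm:
  140 = 1*79 + 61, so a_0 = 1.
  79 = 1*61 + 18, so a_1 = 1.
  61 = 3*18 + 7, so a_2 = 3.
  18 = 2*7 + 4, so a_3 = 2.
  7 = 1*4 + 3, so a_4 = 1.
  4 = 1*3 + 1, so a_5 = 1.
  3 = 3*1 + 0, so a_6 = 3.
so x = [1; 1, 3, 2, 1, 1, 3].
Convergents (p_i = a_i*p_{i-1} + p_{i-2}, q_i = a_i*q_{i-1} + q_{i-2} with p_{-2}=0, p_{-1}=1, q_{-2}=1, q_{-1}=0), until the denominator exceeds 36:
  i=0: a_0=1, p_0 = 1*1 + 0 = 1, q_0 = 1*0 + 1 = 1.
  i=1: a_1=1, p_1 = 1*1 + 1 = 2, q_1 = 1*1 + 0 = 1.
  i=2: a_2=3, p_2 = 3*2 + 1 = 7, q_2 = 3*1 + 1 = 4.
  i=3: a_3=2, p_3 = 2*7 + 2 = 16, q_3 = 2*4 + 1 = 9.
  i=4: a_4=1, p_4 = 1*16 + 7 = 23, q_4 = 1*9 + 4 = 13.
  i=5: a_5=1, p_5 = 1*23 + 16 = 39, q_5 = 1*13 + 9 = 22.
  i=6: a_6=3, p_6 = 3*39 + 23 = 140, q_6 = 3*22 + 13 = 79.
q_6 = 79 > 36, so the last convergent with denominator <= 36 is p_5/q_5 = 39/22.
The closest fraction with denominator <= 36 is either p_5/q_5 or the intermediate fraction (k*p_5 + p_4)/(k*q_5 + q_4) with the largest k >= 1 whose denominator stays <= 36; these approach x as k grows, and every other convergent or intermediate fraction in range is farther away.
Largest k: floor((36 - q_4)/q_5) = floor((36 - 13)/22) = 1.
That gives (1*39 + 23)/(1*22 + 13) = 62/35.
Compare the errors: |x - 39/22| = |140*22 - 39*79|/(79*22) = 1/1738, and |x - 62/35| = |140*35 - 62*79|/(79*35) = 2/2765.
Cross-multiplying, 1*2765 = 2765 < 3476 = 2*1738, so 1/1738 is smaller: the convergent 39/22 is closer to x than 62/35.

39/22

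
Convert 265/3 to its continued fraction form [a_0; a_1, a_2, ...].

[88; 3]

Run the Euclidean algorithm on 265 and 3; the successive quotients are the partial quotients a_0, a_1, ... (each step inverts the fractional part left over by the previous one):
  265 = 88*3 + 1, so a_0 = 88.
  3 = 3*1 + 0, so a_1 = 3.
The remainder reaches 0 after 2 divisions, so the expansion has 2 partial quotients, read off in order.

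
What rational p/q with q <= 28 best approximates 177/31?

137/24

Expand x = 177/31 as a continued fraction with the Euclidean algorithm:
  177 = 5*31 + 22, so a_0 = 5.
  31 = 1*22 + 9, so a_1 = 1.
  22 = 2*9 + 4, so a_2 = 2.
  9 = 2*4 + 1, so a_3 = 2.
  4 = 4*1 + 0, so a_4 = 4.
so x = [5; 1, 2, 2, 4].
Convergents (p_i = a_i*p_{i-1} + p_{i-2}, q_i = a_i*q_{i-1} + q_{i-2} with p_{-2}=0, p_{-1}=1, q_{-2}=1, q_{-1}=0), until the denominator exceeds 28:
  i=0: a_0=5, p_0 = 5*1 + 0 = 5, q_0 = 5*0 + 1 = 1.
  i=1: a_1=1, p_1 = 1*5 + 1 = 6, q_1 = 1*1 + 0 = 1.
  i=2: a_2=2, p_2 = 2*6 + 5 = 17, q_2 = 2*1 + 1 = 3.
  i=3: a_3=2, p_3 = 2*17 + 6 = 40, q_3 = 2*3 + 1 = 7.
  i=4: a_4=4, p_4 = 4*40 + 17 = 177, q_4 = 4*7 + 3 = 31.
q_4 = 31 > 28, so the last convergent with denominator <= 28 is p_3/q_3 = 40/7.
The closest fraction with denominator <= 28 is either p_3/q_3 or the intermediate fraction (k*p_3 + p_2)/(k*q_3 + q_2) with the largest k >= 1 whose denominator stays <= 28; these approach x as k grows, and every other convergent or intermediate fraction in range is farther away.
Largest k: floor((28 - q_2)/q_3) = floor((28 - 3)/7) = 3.
That gives (3*40 + 17)/(3*7 + 3) = 137/24.
Compare the errors: |x - 40/7| = |177*7 - 40*31|/(31*7) = 1/217, and |x - 137/24| = |177*24 - 137*31|/(31*24) = 1/744.
Cross-multiplying, 1*217 = 217 < 744 = 1*744, so 1/744 is smaller: the intermediate fraction 137/24 is closer to x than 40/7.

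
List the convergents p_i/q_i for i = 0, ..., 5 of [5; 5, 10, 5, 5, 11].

Using the convergent recurrence p_i = a_i*p_{i-1} + p_{i-2}, q_i = a_i*q_{i-1} + q_{i-2} with p_{-2}=0, p_{-1}=1, q_{-2}=1, q_{-1}=0:
  i=0: a_0=5, p_0 = 5*1 + 0 = 5, q_0 = 5*0 + 1 = 1.
  i=1: a_1=5, p_1 = 5*5 + 1 = 26, q_1 = 5*1 + 0 = 5.
  i=2: a_2=10, p_2 = 10*26 + 5 = 265, q_2 = 10*5 + 1 = 51.
  i=3: a_3=5, p_3 = 5*265 + 26 = 1351, q_3 = 5*51 + 5 = 260.
  i=4: a_4=5, p_4 = 5*1351 + 265 = 7020, q_4 = 5*260 + 51 = 1351.
  i=5: a_5=11, p_5 = 11*7020 + 1351 = 78571, q_5 = 11*1351 + 260 = 15121.

5/1, 26/5, 265/51, 1351/260, 7020/1351, 78571/15121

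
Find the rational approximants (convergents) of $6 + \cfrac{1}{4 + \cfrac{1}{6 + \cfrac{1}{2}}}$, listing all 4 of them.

Using the convergent recurrence p_i = a_i*p_{i-1} + p_{i-2}, q_i = a_i*q_{i-1} + q_{i-2} with p_{-2}=0, p_{-1}=1, q_{-2}=1, q_{-1}=0:
  i=0: a_0=6, p_0 = 6*1 + 0 = 6, q_0 = 6*0 + 1 = 1.
  i=1: a_1=4, p_1 = 4*6 + 1 = 25, q_1 = 4*1 + 0 = 4.
  i=2: a_2=6, p_2 = 6*25 + 6 = 156, q_2 = 6*4 + 1 = 25.
  i=3: a_3=2, p_3 = 2*156 + 25 = 337, q_3 = 2*25 + 4 = 54.

6/1, 25/4, 156/25, 337/54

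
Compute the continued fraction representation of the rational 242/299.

[0; 1, 4, 4, 14]

Run the Euclidean algorithm on 242 and 299; the successive quotients are the partial quotients a_0, a_1, ... (each step inverts the fractional part left over by the previous one):
  242 = 0*299 + 242, so a_0 = 0.
  299 = 1*242 + 57, so a_1 = 1.
  242 = 4*57 + 14, so a_2 = 4.
  57 = 4*14 + 1, so a_3 = 4.
  14 = 14*1 + 0, so a_4 = 14.
The remainder reaches 0 after 5 divisions, so the expansion has 5 partial quotients, read off in order.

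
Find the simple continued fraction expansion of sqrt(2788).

Write x_i = (sqrt(2788) + m_i)/d_i with (m_0, d_0) = (0, 1). a_0 = floor(sqrt(2788)) = 52, since 52^2 = 2704 <= 2788 < 2809 = 53^2.
Iterate m_{i+1} = d_i*a_i - m_i, d_{i+1} = (2788 - m_{i+1}^2)/d_i, a_{i+1} = floor((a_0 + m_{i+1})/d_{i+1}):
  m_1 = 1*52 - 0 = 52, d_1 = (2788 - 52^2)/1 = 84/1 = 84, a_1 = floor((52 + 52)/84) = 1.
  m_2 = 84*1 - 52 = 32, d_2 = (2788 - 32^2)/84 = 1764/84 = 21, a_2 = floor((52 + 32)/21) = 4.
  m_3 = 21*4 - 32 = 52, d_3 = (2788 - 52^2)/21 = 84/21 = 4, a_3 = floor((52 + 52)/4) = 26.
  m_4 = 4*26 - 52 = 52, d_4 = (2788 - 52^2)/4 = 84/4 = 21, a_4 = floor((52 + 52)/21) = 4.
  m_5 = 21*4 - 52 = 32, d_5 = (2788 - 32^2)/21 = 1764/21 = 84, a_5 = floor((52 + 32)/84) = 1.
  m_6 = 84*1 - 32 = 52, d_6 = (2788 - 52^2)/84 = 84/84 = 1, a_6 = floor((52 + 52)/1) = 104.
  m_7 = 1*104 - 52 = 52, d_7 = (2788 - 52^2)/1 = 84/1 = 84: (m_7, d_7) = (m_1, d_1) = (52, 84), so from here the quotients repeat a_1, ..., a_6; the period length is 6.
Hence the expansion of sqrt(2788) is a_0 = 52 followed by the repeating block 1, 4, 26, 4, 1, 104 (period 6).

[52; (1, 4, 26, 4, 1, 104)]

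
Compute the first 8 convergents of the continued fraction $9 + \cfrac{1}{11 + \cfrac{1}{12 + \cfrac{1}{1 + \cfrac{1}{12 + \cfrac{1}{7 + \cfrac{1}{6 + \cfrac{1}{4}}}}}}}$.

9/1, 100/11, 1209/133, 1309/144, 16917/1861, 119728/13171, 735285/80887, 3060868/336719

Using the convergent recurrence p_i = a_i*p_{i-1} + p_{i-2}, q_i = a_i*q_{i-1} + q_{i-2} with p_{-2}=0, p_{-1}=1, q_{-2}=1, q_{-1}=0:
  i=0: a_0=9, p_0 = 9*1 + 0 = 9, q_0 = 9*0 + 1 = 1.
  i=1: a_1=11, p_1 = 11*9 + 1 = 100, q_1 = 11*1 + 0 = 11.
  i=2: a_2=12, p_2 = 12*100 + 9 = 1209, q_2 = 12*11 + 1 = 133.
  i=3: a_3=1, p_3 = 1*1209 + 100 = 1309, q_3 = 1*133 + 11 = 144.
  i=4: a_4=12, p_4 = 12*1309 + 1209 = 16917, q_4 = 12*144 + 133 = 1861.
  i=5: a_5=7, p_5 = 7*16917 + 1309 = 119728, q_5 = 7*1861 + 144 = 13171.
  i=6: a_6=6, p_6 = 6*119728 + 16917 = 735285, q_6 = 6*13171 + 1861 = 80887.
  i=7: a_7=4, p_7 = 4*735285 + 119728 = 3060868, q_7 = 4*80887 + 13171 = 336719.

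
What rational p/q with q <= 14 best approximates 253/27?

Expand x = 253/27 as a continued fraction with the Euclidean algorithm:
  253 = 9*27 + 10, so a_0 = 9.
  27 = 2*10 + 7, so a_1 = 2.
  10 = 1*7 + 3, so a_2 = 1.
  7 = 2*3 + 1, so a_3 = 2.
  3 = 3*1 + 0, so a_4 = 3.
so x = [9; 2, 1, 2, 3].
Convergents (p_i = a_i*p_{i-1} + p_{i-2}, q_i = a_i*q_{i-1} + q_{i-2} with p_{-2}=0, p_{-1}=1, q_{-2}=1, q_{-1}=0), until the denominator exceeds 14:
  i=0: a_0=9, p_0 = 9*1 + 0 = 9, q_0 = 9*0 + 1 = 1.
  i=1: a_1=2, p_1 = 2*9 + 1 = 19, q_1 = 2*1 + 0 = 2.
  i=2: a_2=1, p_2 = 1*19 + 9 = 28, q_2 = 1*2 + 1 = 3.
  i=3: a_3=2, p_3 = 2*28 + 19 = 75, q_3 = 2*3 + 2 = 8.
  i=4: a_4=3, p_4 = 3*75 + 28 = 253, q_4 = 3*8 + 3 = 27.
q_4 = 27 > 14, so the last convergent with denominator <= 14 is p_3/q_3 = 75/8.
The closest fraction with denominator <= 14 is either p_3/q_3 or the intermediate fraction (k*p_3 + p_2)/(k*q_3 + q_2) with the largest k >= 1 whose denominator stays <= 14; these approach x as k grows, and every other convergent or intermediate fraction in range is farther away.
Largest k: floor((14 - q_2)/q_3) = floor((14 - 3)/8) = 1.
That gives (1*75 + 28)/(1*8 + 3) = 103/11.
Compare the errors: |x - 75/8| = |253*8 - 75*27|/(27*8) = 1/216, and |x - 103/11| = |253*11 - 103*27|/(27*11) = 2/297.
Cross-multiplying, 1*297 = 297 < 432 = 2*216, so 1/216 is smaller: the convergent 75/8 is closer to x than 103/11.

75/8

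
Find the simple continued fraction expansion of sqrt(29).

Write x_i = (sqrt(29) + m_i)/d_i with (m_0, d_0) = (0, 1). a_0 = floor(sqrt(29)) = 5, since 5^2 = 25 <= 29 < 36 = 6^2.
Iterate m_{i+1} = d_i*a_i - m_i, d_{i+1} = (29 - m_{i+1}^2)/d_i, a_{i+1} = floor((a_0 + m_{i+1})/d_{i+1}):
  m_1 = 1*5 - 0 = 5, d_1 = (29 - 5^2)/1 = 4/1 = 4, a_1 = floor((5 + 5)/4) = 2.
  m_2 = 4*2 - 5 = 3, d_2 = (29 - 3^2)/4 = 20/4 = 5, a_2 = floor((5 + 3)/5) = 1.
  m_3 = 5*1 - 3 = 2, d_3 = (29 - 2^2)/5 = 25/5 = 5, a_3 = floor((5 + 2)/5) = 1.
  m_4 = 5*1 - 2 = 3, d_4 = (29 - 3^2)/5 = 20/5 = 4, a_4 = floor((5 + 3)/4) = 2.
  m_5 = 4*2 - 3 = 5, d_5 = (29 - 5^2)/4 = 4/4 = 1, a_5 = floor((5 + 5)/1) = 10.
  m_6 = 1*10 - 5 = 5, d_6 = (29 - 5^2)/1 = 4/1 = 4: (m_6, d_6) = (m_1, d_1) = (5, 4), so from here the quotients repeat a_1, ..., a_5; the period length is 5.
Hence the expansion of sqrt(29) is a_0 = 5 followed by the repeating block 2, 1, 1, 2, 10 (period 5).

[5; (2, 1, 1, 2, 10)]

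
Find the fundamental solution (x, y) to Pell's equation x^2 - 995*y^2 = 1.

(x, y) = (8835999, 280120)

First expand sqrt(995) as a continued fraction. With x_i = (sqrt(995) + m_i)/d_i and (m_0, d_0) = (0, 1): a_0 = floor(sqrt(995)) = 31, since 31^2 = 961 <= 995 < 1024 = 32^2.
Iterate m_{i+1} = d_i*a_i - m_i, d_{i+1} = (995 - m_{i+1}^2)/d_i, a_{i+1} = floor((a_0 + m_{i+1})/d_{i+1}):
  m_1 = 1*31 - 0 = 31, d_1 = (995 - 31^2)/1 = 34/1 = 34, a_1 = floor((31 + 31)/34) = 1.
  m_2 = 34*1 - 31 = 3, d_2 = (995 - 3^2)/34 = 986/34 = 29, a_2 = floor((31 + 3)/29) = 1.
  m_3 = 29*1 - 3 = 26, d_3 = (995 - 26^2)/29 = 319/29 = 11, a_3 = floor((31 + 26)/11) = 5.
  m_4 = 11*5 - 26 = 29, d_4 = (995 - 29^2)/11 = 154/11 = 14, a_4 = floor((31 + 29)/14) = 4.
  m_5 = 14*4 - 29 = 27, d_5 = (995 - 27^2)/14 = 266/14 = 19, a_5 = floor((31 + 27)/19) = 3.
  m_6 = 19*3 - 27 = 30, d_6 = (995 - 30^2)/19 = 95/19 = 5, a_6 = floor((31 + 30)/5) = 12.
  m_7 = 5*12 - 30 = 30, d_7 = (995 - 30^2)/5 = 95/5 = 19, a_7 = floor((31 + 30)/19) = 3.
  m_8 = 19*3 - 30 = 27, d_8 = (995 - 27^2)/19 = 266/19 = 14, a_8 = floor((31 + 27)/14) = 4.
  m_9 = 14*4 - 27 = 29, d_9 = (995 - 29^2)/14 = 154/14 = 11, a_9 = floor((31 + 29)/11) = 5.
  m_10 = 11*5 - 29 = 26, d_10 = (995 - 26^2)/11 = 319/11 = 29, a_10 = floor((31 + 26)/29) = 1.
  m_11 = 29*1 - 26 = 3, d_11 = (995 - 3^2)/29 = 986/29 = 34, a_11 = floor((31 + 3)/34) = 1.
  m_12 = 34*1 - 3 = 31, d_12 = (995 - 31^2)/34 = 34/34 = 1, a_12 = floor((31 + 31)/1) = 62.
  m_13 = 1*62 - 31 = 31, d_13 = (995 - 31^2)/1 = 34/1 = 34: (m_13, d_13) = (m_1, d_1) = (31, 34), so from here the quotients repeat a_1, ..., a_12; the period length is 12.
So sqrt(995) = [31; (1, 1, 5, 4, 3, 12, 3, 4, 5, 1, 1, 62)] with period length k = 12.
k is even, so the fundamental solution of x^2 - 995y^2 = 1 is (p_{k-1}, q_{k-1}) = (p_11, q_11); compute convergents through index 11.
Convergents (p_i = a_i*p_{i-1} + p_{i-2}, q_i = a_i*q_{i-1} + q_{i-2} with p_{-2}=0, p_{-1}=1, q_{-2}=1, q_{-1}=0):
  i=0: a_0=31, p_0 = 31*1 + 0 = 31, q_0 = 31*0 + 1 = 1.
  i=1: a_1=1, p_1 = 1*31 + 1 = 32, q_1 = 1*1 + 0 = 1.
  i=2: a_2=1, p_2 = 1*32 + 31 = 63, q_2 = 1*1 + 1 = 2.
  i=3: a_3=5, p_3 = 5*63 + 32 = 347, q_3 = 5*2 + 1 = 11.
  i=4: a_4=4, p_4 = 4*347 + 63 = 1451, q_4 = 4*11 + 2 = 46.
  i=5: a_5=3, p_5 = 3*1451 + 347 = 4700, q_5 = 3*46 + 11 = 149.
  i=6: a_6=12, p_6 = 12*4700 + 1451 = 57851, q_6 = 12*149 + 46 = 1834.
  i=7: a_7=3, p_7 = 3*57851 + 4700 = 178253, q_7 = 3*1834 + 149 = 5651.
  i=8: a_8=4, p_8 = 4*178253 + 57851 = 770863, q_8 = 4*5651 + 1834 = 24438.
  i=9: a_9=5, p_9 = 5*770863 + 178253 = 4032568, q_9 = 5*24438 + 5651 = 127841.
  i=10: a_10=1, p_10 = 1*4032568 + 770863 = 4803431, q_10 = 1*127841 + 24438 = 152279.
  i=11: a_11=1, p_11 = 1*4803431 + 4032568 = 8835999, q_11 = 1*152279 + 127841 = 280120.
Check: 8835999^2 - 995*280120^2 = 78074878328001 - 78074878328000 = 1, so (x, y) = (8835999, 280120) solves the equation, and by the theorem it is the least positive solution.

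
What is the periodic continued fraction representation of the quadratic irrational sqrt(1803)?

[42; (2, 6, 28, 6, 2, 84)]

Write x_i = (sqrt(1803) + m_i)/d_i with (m_0, d_0) = (0, 1). a_0 = floor(sqrt(1803)) = 42, since 42^2 = 1764 <= 1803 < 1849 = 43^2.
Iterate m_{i+1} = d_i*a_i - m_i, d_{i+1} = (1803 - m_{i+1}^2)/d_i, a_{i+1} = floor((a_0 + m_{i+1})/d_{i+1}):
  m_1 = 1*42 - 0 = 42, d_1 = (1803 - 42^2)/1 = 39/1 = 39, a_1 = floor((42 + 42)/39) = 2.
  m_2 = 39*2 - 42 = 36, d_2 = (1803 - 36^2)/39 = 507/39 = 13, a_2 = floor((42 + 36)/13) = 6.
  m_3 = 13*6 - 36 = 42, d_3 = (1803 - 42^2)/13 = 39/13 = 3, a_3 = floor((42 + 42)/3) = 28.
  m_4 = 3*28 - 42 = 42, d_4 = (1803 - 42^2)/3 = 39/3 = 13, a_4 = floor((42 + 42)/13) = 6.
  m_5 = 13*6 - 42 = 36, d_5 = (1803 - 36^2)/13 = 507/13 = 39, a_5 = floor((42 + 36)/39) = 2.
  m_6 = 39*2 - 36 = 42, d_6 = (1803 - 42^2)/39 = 39/39 = 1, a_6 = floor((42 + 42)/1) = 84.
  m_7 = 1*84 - 42 = 42, d_7 = (1803 - 42^2)/1 = 39/1 = 39: (m_7, d_7) = (m_1, d_1) = (42, 39), so from here the quotients repeat a_1, ..., a_6; the period length is 6.
Hence the expansion of sqrt(1803) is a_0 = 42 followed by the repeating block 2, 6, 28, 6, 2, 84 (period 6).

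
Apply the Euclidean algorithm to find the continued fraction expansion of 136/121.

[1; 8, 15]

Run the Euclidean algorithm on 136 and 121; the successive quotients are the partial quotients a_0, a_1, ... (each step inverts the fractional part left over by the previous one):
  136 = 1*121 + 15, so a_0 = 1.
  121 = 8*15 + 1, so a_1 = 8.
  15 = 15*1 + 0, so a_2 = 15.
The remainder reaches 0 after 3 divisions, so the expansion has 3 partial quotients, read off in order.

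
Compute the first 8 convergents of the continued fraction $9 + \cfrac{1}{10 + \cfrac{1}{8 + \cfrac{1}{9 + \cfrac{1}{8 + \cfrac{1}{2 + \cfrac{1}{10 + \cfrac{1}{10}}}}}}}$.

9/1, 91/10, 737/81, 6724/739, 54529/5993, 115782/12725, 1212349/133243, 12239272/1345155

Using the convergent recurrence p_i = a_i*p_{i-1} + p_{i-2}, q_i = a_i*q_{i-1} + q_{i-2} with p_{-2}=0, p_{-1}=1, q_{-2}=1, q_{-1}=0:
  i=0: a_0=9, p_0 = 9*1 + 0 = 9, q_0 = 9*0 + 1 = 1.
  i=1: a_1=10, p_1 = 10*9 + 1 = 91, q_1 = 10*1 + 0 = 10.
  i=2: a_2=8, p_2 = 8*91 + 9 = 737, q_2 = 8*10 + 1 = 81.
  i=3: a_3=9, p_3 = 9*737 + 91 = 6724, q_3 = 9*81 + 10 = 739.
  i=4: a_4=8, p_4 = 8*6724 + 737 = 54529, q_4 = 8*739 + 81 = 5993.
  i=5: a_5=2, p_5 = 2*54529 + 6724 = 115782, q_5 = 2*5993 + 739 = 12725.
  i=6: a_6=10, p_6 = 10*115782 + 54529 = 1212349, q_6 = 10*12725 + 5993 = 133243.
  i=7: a_7=10, p_7 = 10*1212349 + 115782 = 12239272, q_7 = 10*133243 + 12725 = 1345155.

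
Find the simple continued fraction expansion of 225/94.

Run the Euclidean algorithm on 225 and 94; the successive quotients are the partial quotients a_0, a_1, ... (each step inverts the fractional part left over by the previous one):
  225 = 2*94 + 37, so a_0 = 2.
  94 = 2*37 + 20, so a_1 = 2.
  37 = 1*20 + 17, so a_2 = 1.
  20 = 1*17 + 3, so a_3 = 1.
  17 = 5*3 + 2, so a_4 = 5.
  3 = 1*2 + 1, so a_5 = 1.
  2 = 2*1 + 0, so a_6 = 2.
The remainder reaches 0 after 7 divisions, so the expansion has 7 partial quotients, read off in order.

[2; 2, 1, 1, 5, 1, 2]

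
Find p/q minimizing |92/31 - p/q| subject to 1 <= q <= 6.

3/1

Expand x = 92/31 as a continued fraction with the Euclidean algorithm:
  92 = 2*31 + 30, so a_0 = 2.
  31 = 1*30 + 1, so a_1 = 1.
  30 = 30*1 + 0, so a_2 = 30.
so x = [2; 1, 30].
Convergents (p_i = a_i*p_{i-1} + p_{i-2}, q_i = a_i*q_{i-1} + q_{i-2} with p_{-2}=0, p_{-1}=1, q_{-2}=1, q_{-1}=0), until the denominator exceeds 6:
  i=0: a_0=2, p_0 = 2*1 + 0 = 2, q_0 = 2*0 + 1 = 1.
  i=1: a_1=1, p_1 = 1*2 + 1 = 3, q_1 = 1*1 + 0 = 1.
  i=2: a_2=30, p_2 = 30*3 + 2 = 92, q_2 = 30*1 + 1 = 31.
q_2 = 31 > 6, so the last convergent with denominator <= 6 is p_1/q_1 = 3/1.
The closest fraction with denominator <= 6 is either p_1/q_1 or the intermediate fraction (k*p_1 + p_0)/(k*q_1 + q_0) with the largest k >= 1 whose denominator stays <= 6; these approach x as k grows, and every other convergent or intermediate fraction in range is farther away.
Largest k: floor((6 - q_0)/q_1) = floor((6 - 1)/1) = 5.
That gives (5*3 + 2)/(5*1 + 1) = 17/6.
Compare the errors: |x - 3/1| = |92*1 - 3*31|/(31*1) = 1/31, and |x - 17/6| = |92*6 - 17*31|/(31*6) = 25/186.
Cross-multiplying, 1*186 = 186 < 775 = 25*31, so 1/31 is smaller: the convergent 3/1 is closer to x than 17/6.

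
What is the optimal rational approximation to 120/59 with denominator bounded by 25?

Expand x = 120/59 as a continued fraction with the Euclidean algorithm:
  120 = 2*59 + 2, so a_0 = 2.
  59 = 29*2 + 1, so a_1 = 29.
  2 = 2*1 + 0, so a_2 = 2.
so x = [2; 29, 2].
Convergents (p_i = a_i*p_{i-1} + p_{i-2}, q_i = a_i*q_{i-1} + q_{i-2} with p_{-2}=0, p_{-1}=1, q_{-2}=1, q_{-1}=0), until the denominator exceeds 25:
  i=0: a_0=2, p_0 = 2*1 + 0 = 2, q_0 = 2*0 + 1 = 1.
  i=1: a_1=29, p_1 = 29*2 + 1 = 59, q_1 = 29*1 + 0 = 29.
q_1 = 29 > 25, so the last convergent with denominator <= 25 is p_0/q_0 = 2/1.
The closest fraction with denominator <= 25 is either p_0/q_0 or the intermediate fraction (k*p_0 + p_{-1})/(k*q_0 + q_{-1}) with the largest k >= 1 whose denominator stays <= 25; these approach x as k grows, and every other convergent or intermediate fraction in range is farther away.
Largest k: floor((25 - q_{-1})/q_0) = floor((25 - 0)/1) = 25 (using the seeds p_{-1} = 1, q_{-1} = 0).
That gives (25*2 + 1)/(25*1 + 0) = 51/25.
Compare the errors: |x - 2/1| = |120*1 - 2*59|/(59*1) = 2/59, and |x - 51/25| = |120*25 - 51*59|/(59*25) = 9/1475.
Cross-multiplying, 9*59 = 531 < 2950 = 2*1475, so 9/1475 is smaller: the intermediate fraction 51/25 is closer to x than 2/1.

51/25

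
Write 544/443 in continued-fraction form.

Run the Euclidean algorithm on 544 and 443; the successive quotients are the partial quotients a_0, a_1, ... (each step inverts the fractional part left over by the previous one):
  544 = 1*443 + 101, so a_0 = 1.
  443 = 4*101 + 39, so a_1 = 4.
  101 = 2*39 + 23, so a_2 = 2.
  39 = 1*23 + 16, so a_3 = 1.
  23 = 1*16 + 7, so a_4 = 1.
  16 = 2*7 + 2, so a_5 = 2.
  7 = 3*2 + 1, so a_6 = 3.
  2 = 2*1 + 0, so a_7 = 2.
The remainder reaches 0 after 8 divisions, so the expansion has 8 partial quotients, read off in order.

[1; 4, 2, 1, 1, 2, 3, 2]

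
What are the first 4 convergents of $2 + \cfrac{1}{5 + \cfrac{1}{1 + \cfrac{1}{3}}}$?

Using the convergent recurrence p_i = a_i*p_{i-1} + p_{i-2}, q_i = a_i*q_{i-1} + q_{i-2} with p_{-2}=0, p_{-1}=1, q_{-2}=1, q_{-1}=0:
  i=0: a_0=2, p_0 = 2*1 + 0 = 2, q_0 = 2*0 + 1 = 1.
  i=1: a_1=5, p_1 = 5*2 + 1 = 11, q_1 = 5*1 + 0 = 5.
  i=2: a_2=1, p_2 = 1*11 + 2 = 13, q_2 = 1*5 + 1 = 6.
  i=3: a_3=3, p_3 = 3*13 + 11 = 50, q_3 = 3*6 + 5 = 23.

2/1, 11/5, 13/6, 50/23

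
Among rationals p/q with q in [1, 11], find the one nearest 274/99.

25/9

Expand x = 274/99 as a continued fraction with the Euclidean algorithm:
  274 = 2*99 + 76, so a_0 = 2.
  99 = 1*76 + 23, so a_1 = 1.
  76 = 3*23 + 7, so a_2 = 3.
  23 = 3*7 + 2, so a_3 = 3.
  7 = 3*2 + 1, so a_4 = 3.
  2 = 2*1 + 0, so a_5 = 2.
so x = [2; 1, 3, 3, 3, 2].
Convergents (p_i = a_i*p_{i-1} + p_{i-2}, q_i = a_i*q_{i-1} + q_{i-2} with p_{-2}=0, p_{-1}=1, q_{-2}=1, q_{-1}=0), until the denominator exceeds 11:
  i=0: a_0=2, p_0 = 2*1 + 0 = 2, q_0 = 2*0 + 1 = 1.
  i=1: a_1=1, p_1 = 1*2 + 1 = 3, q_1 = 1*1 + 0 = 1.
  i=2: a_2=3, p_2 = 3*3 + 2 = 11, q_2 = 3*1 + 1 = 4.
  i=3: a_3=3, p_3 = 3*11 + 3 = 36, q_3 = 3*4 + 1 = 13.
q_3 = 13 > 11, so the last convergent with denominator <= 11 is p_2/q_2 = 11/4.
The closest fraction with denominator <= 11 is either p_2/q_2 or the intermediate fraction (k*p_2 + p_1)/(k*q_2 + q_1) with the largest k >= 1 whose denominator stays <= 11; these approach x as k grows, and every other convergent or intermediate fraction in range is farther away.
Largest k: floor((11 - q_1)/q_2) = floor((11 - 1)/4) = 2.
That gives (2*11 + 3)/(2*4 + 1) = 25/9.
Compare the errors: |x - 11/4| = |274*4 - 11*99|/(99*4) = 7/396, and |x - 25/9| = |274*9 - 25*99|/(99*9) = 9/891.
Cross-multiplying, 9*396 = 3564 < 6237 = 7*891, so 9/891 is smaller: the intermediate fraction 25/9 is closer to x than 11/4.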